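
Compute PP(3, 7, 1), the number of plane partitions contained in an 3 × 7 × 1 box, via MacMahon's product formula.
PP(3, 7, 1) = 120

Evaluate the triple product over i = 1..3, j = 1..7, k = 1..1. The factors are (2/1) · (3/2) · (4/3) · (5/4) · (6/5) · (7/6) · (8/7) · (3/2) · … (21 factors total). The numerators and denominators telescope so the product is an integer; carrying out the multiplication exactly gives PP(3, 7, 1) = 120.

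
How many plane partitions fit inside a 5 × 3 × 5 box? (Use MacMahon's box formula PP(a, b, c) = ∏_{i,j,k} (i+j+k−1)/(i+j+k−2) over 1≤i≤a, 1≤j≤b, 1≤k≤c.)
PP(5, 3, 5) = 731808

Evaluate the triple product over i = 1..5, j = 1..3, k = 1..5. The factors are (2/1) · (3/2) · (4/3) · (5/4) · (6/5) · (3/2) · (4/3) · (5/4) · … (75 factors total). The numerators and denominators telescope so the product is an integer; carrying out the multiplication exactly gives PP(5, 3, 5) = 731808.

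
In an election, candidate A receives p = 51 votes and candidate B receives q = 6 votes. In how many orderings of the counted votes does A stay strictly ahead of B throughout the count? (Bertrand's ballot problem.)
Strict-lead orderings = 28648620

Total orderings of the 57 votes with 51 for A: C(57, 51) = 36288252. By the Bertrand ballot formula (Cycle Lemma / reflection principle), the number of orderings in which A is strictly ahead of B throughout is (p − q)/(p + q) · C(p + q, p) = (51 − 6)/(51 + 6) · 36288252 = 28648620.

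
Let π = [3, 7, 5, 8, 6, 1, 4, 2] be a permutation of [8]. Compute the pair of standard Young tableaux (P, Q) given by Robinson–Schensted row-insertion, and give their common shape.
P = [1, 2, 6] / [3, 4] / [5, 8] / [7];  Q = [1, 2, 4] / [3, 5] / [6, 7] / [8];  common shape = (3, 2, 2, 1)

Row-insert the values π_1, π_2, … into P one at a time, bumping the leftmost entry strictly greater than the inserted value down to the next row. The recording tableau Q records, in position (i, j), the step at which that cell was added to P.
  Insert 3 (step 1): P = [3];  Q = [1]
  Insert 7 (step 2): P = [3, 7];  Q = [1, 2]
  Insert 5 (step 3): P = [3, 5] / [7];  Q = [1, 2] / [3]
  Insert 8 (step 4): P = [3, 5, 8] / [7];  Q = [1, 2, 4] / [3]
  Insert 6 (step 5): P = [3, 5, 6] / [7, 8];  Q = [1, 2, 4] / [3, 5]
  Insert 1 (step 6): P = [1, 5, 6] / [3, 8] / [7];  Q = [1, 2, 4] / [3, 5] / [6]
  Insert 4 (step 7): P = [1, 4, 6] / [3, 5] / [7, 8];  Q = [1, 2, 4] / [3, 5] / [6, 7]
  Insert 2 (step 8): P = [1, 2, 6] / [3, 4] / [5, 8] / [7];  Q = [1, 2, 4] / [3, 5] / [6, 7] / [8]
Final shape: (3, 2, 2, 1).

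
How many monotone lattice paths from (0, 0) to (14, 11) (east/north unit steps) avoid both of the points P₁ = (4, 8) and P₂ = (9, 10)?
Number of paths = 3823932

Inclusion–exclusion. Total paths: C(25, 14) = 4457400. Through P₁: C(12, 4)·C(13, 10) = 141570. Through P₂: C(19, 9)·C(6, 5) = 554268. Since P₁ is strictly southwest of P₂, a monotone path through both must visit P₁ then P₂; paths through both = C(12, 4)·C(7, 5)·C(6, 5) = 62370. Avoid both = 4457400 − 141570 − 554268 + 62370 = 3823932.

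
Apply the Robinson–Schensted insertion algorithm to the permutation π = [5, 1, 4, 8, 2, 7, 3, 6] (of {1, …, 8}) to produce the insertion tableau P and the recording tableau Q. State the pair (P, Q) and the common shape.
P = [1, 2, 3, 6] / [4, 7] / [5, 8];  Q = [1, 3, 4, 8] / [2, 6] / [5, 7];  common shape = (4, 2, 2)

Row-insert the values π_1, π_2, … into P one at a time, bumping the leftmost entry strictly greater than the inserted value down to the next row. The recording tableau Q records, in position (i, j), the step at which that cell was added to P.
  Insert 5 (step 1): P = [5];  Q = [1]
  Insert 1 (step 2): P = [1] / [5];  Q = [1] / [2]
  Insert 4 (step 3): P = [1, 4] / [5];  Q = [1, 3] / [2]
  Insert 8 (step 4): P = [1, 4, 8] / [5];  Q = [1, 3, 4] / [2]
  Insert 2 (step 5): P = [1, 2, 8] / [4] / [5];  Q = [1, 3, 4] / [2] / [5]
  Insert 7 (step 6): P = [1, 2, 7] / [4, 8] / [5];  Q = [1, 3, 4] / [2, 6] / [5]
  Insert 3 (step 7): P = [1, 2, 3] / [4, 7] / [5, 8];  Q = [1, 3, 4] / [2, 6] / [5, 7]
  Insert 6 (step 8): P = [1, 2, 3, 6] / [4, 7] / [5, 8];  Q = [1, 3, 4, 8] / [2, 6] / [5, 7]
Final shape: (4, 2, 2).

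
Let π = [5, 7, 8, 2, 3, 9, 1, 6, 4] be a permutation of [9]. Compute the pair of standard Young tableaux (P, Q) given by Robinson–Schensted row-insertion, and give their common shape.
P = [1, 3, 4, 9] / [2, 6, 8] / [5, 7];  Q = [1, 2, 3, 6] / [4, 5, 8] / [7, 9];  common shape = (4, 3, 2)

Row-insert the values π_1, π_2, … into P one at a time, bumping the leftmost entry strictly greater than the inserted value down to the next row. The recording tableau Q records, in position (i, j), the step at which that cell was added to P.
  Insert 5 (step 1): P = [5];  Q = [1]
  Insert 7 (step 2): P = [5, 7];  Q = [1, 2]
  Insert 8 (step 3): P = [5, 7, 8];  Q = [1, 2, 3]
  Insert 2 (step 4): P = [2, 7, 8] / [5];  Q = [1, 2, 3] / [4]
  Insert 3 (step 5): P = [2, 3, 8] / [5, 7];  Q = [1, 2, 3] / [4, 5]
  Insert 9 (step 6): P = [2, 3, 8, 9] / [5, 7];  Q = [1, 2, 3, 6] / [4, 5]
  Insert 1 (step 7): P = [1, 3, 8, 9] / [2, 7] / [5];  Q = [1, 2, 3, 6] / [4, 5] / [7]
  Insert 6 (step 8): P = [1, 3, 6, 9] / [2, 7, 8] / [5];  Q = [1, 2, 3, 6] / [4, 5, 8] / [7]
  Insert 4 (step 9): P = [1, 3, 4, 9] / [2, 6, 8] / [5, 7];  Q = [1, 2, 3, 6] / [4, 5, 8] / [7, 9]
Final shape: (4, 3, 2).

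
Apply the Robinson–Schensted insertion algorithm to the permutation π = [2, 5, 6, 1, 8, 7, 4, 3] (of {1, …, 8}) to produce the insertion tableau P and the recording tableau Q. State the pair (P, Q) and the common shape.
P = [1, 3, 6, 7] / [2, 4] / [5] / [8];  Q = [1, 2, 3, 5] / [4, 6] / [7] / [8];  common shape = (4, 2, 1, 1)

Row-insert the values π_1, π_2, … into P one at a time, bumping the leftmost entry strictly greater than the inserted value down to the next row. The recording tableau Q records, in position (i, j), the step at which that cell was added to P.
  Insert 2 (step 1): P = [2];  Q = [1]
  Insert 5 (step 2): P = [2, 5];  Q = [1, 2]
  Insert 6 (step 3): P = [2, 5, 6];  Q = [1, 2, 3]
  Insert 1 (step 4): P = [1, 5, 6] / [2];  Q = [1, 2, 3] / [4]
  Insert 8 (step 5): P = [1, 5, 6, 8] / [2];  Q = [1, 2, 3, 5] / [4]
  Insert 7 (step 6): P = [1, 5, 6, 7] / [2, 8];  Q = [1, 2, 3, 5] / [4, 6]
  Insert 4 (step 7): P = [1, 4, 6, 7] / [2, 5] / [8];  Q = [1, 2, 3, 5] / [4, 6] / [7]
  Insert 3 (step 8): P = [1, 3, 6, 7] / [2, 4] / [5] / [8];  Q = [1, 2, 3, 5] / [4, 6] / [7] / [8]
Final shape: (4, 2, 1, 1).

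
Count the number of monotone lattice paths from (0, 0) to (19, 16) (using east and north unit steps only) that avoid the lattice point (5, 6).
Number of paths = 3153828678

Total paths from (0, 0) to (19, 16): C(35, 19) = 4059928950. Paths through (5, 6): (paths (0, 0) → (5, 6)) × (paths (5, 6) → (19, 16)) = C(11, 5) · C(24, 14) = 462 · 1961256 = 906100272. Avoidance count = 4059928950 − 906100272 = 3153828678.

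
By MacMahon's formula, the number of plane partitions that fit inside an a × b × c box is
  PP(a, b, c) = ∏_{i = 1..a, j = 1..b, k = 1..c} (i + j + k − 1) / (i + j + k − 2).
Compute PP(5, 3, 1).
PP(5, 3, 1) = 56

Evaluate the triple product over i = 1..5, j = 1..3, k = 1..1. The factors are (2/1) · (3/2) · (4/3) · (3/2) · (4/3) · (5/4) · (4/3) · (5/4) · … (15 factors total). The numerators and denominators telescope so the product is an integer; carrying out the multiplication exactly gives PP(5, 3, 1) = 56.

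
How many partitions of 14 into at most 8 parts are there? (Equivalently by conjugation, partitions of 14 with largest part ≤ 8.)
p(14, parts ≤ 8) = 116

Partitions of 14 with all parts ≤ 8: 8+6, 8+5+1, 8+4+2, 8+4+1+1, 8+3+3, 8+3+2+1, 8+3+1+1+1, 8+2+2+2, 8+2+2+1+1, 8+2+1+1+1+1, 8+1+1+1+1+1+1, 7+7, 7+6+1, 7+5+2, 7+5+1+1, 7+4+3, 7+4+2+1, 7+4+1+1+1, 7+3+3+1, 7+3+2+2, 7+3+2+1+1, 7+3+1+1+1+1, 7+2+2+2+1, 7+2+2+1+1+1, 7+2+1+1+1+1+1, 7+1+1+1+1+1+1+1, 6+6+2, 6+6+1+1, 6+5+3, 6+5+2+1, … (116 total). Count = 116.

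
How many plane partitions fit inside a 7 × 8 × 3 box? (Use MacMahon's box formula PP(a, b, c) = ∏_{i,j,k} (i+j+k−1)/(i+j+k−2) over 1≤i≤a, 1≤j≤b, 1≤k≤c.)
PP(7, 8, 3) = 4971151900

Evaluate the triple product over i = 1..7, j = 1..8, k = 1..3. The factors are (2/1) · (3/2) · (4/3) · (3/2) · (4/3) · (5/4) · (4/3) · (5/4) · … (168 factors total). The numerators and denominators telescope so the product is an integer; carrying out the multiplication exactly gives PP(7, 8, 3) = 4971151900.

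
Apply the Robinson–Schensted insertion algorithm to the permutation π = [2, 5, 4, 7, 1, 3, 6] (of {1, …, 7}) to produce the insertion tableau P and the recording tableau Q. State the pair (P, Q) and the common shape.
P = [1, 3, 6] / [2, 4, 7] / [5];  Q = [1, 2, 4] / [3, 6, 7] / [5];  common shape = (3, 3, 1)

Row-insert the values π_1, π_2, … into P one at a time, bumping the leftmost entry strictly greater than the inserted value down to the next row. The recording tableau Q records, in position (i, j), the step at which that cell was added to P.
  Insert 2 (step 1): P = [2];  Q = [1]
  Insert 5 (step 2): P = [2, 5];  Q = [1, 2]
  Insert 4 (step 3): P = [2, 4] / [5];  Q = [1, 2] / [3]
  Insert 7 (step 4): P = [2, 4, 7] / [5];  Q = [1, 2, 4] / [3]
  Insert 1 (step 5): P = [1, 4, 7] / [2] / [5];  Q = [1, 2, 4] / [3] / [5]
  Insert 3 (step 6): P = [1, 3, 7] / [2, 4] / [5];  Q = [1, 2, 4] / [3, 6] / [5]
  Insert 6 (step 7): P = [1, 3, 6] / [2, 4, 7] / [5];  Q = [1, 2, 4] / [3, 6, 7] / [5]
Final shape: (3, 3, 1).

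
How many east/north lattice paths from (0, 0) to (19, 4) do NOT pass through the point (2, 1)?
Number of paths = 5435

Total paths from (0, 0) to (19, 4): C(23, 19) = 8855. Paths through (2, 1): (paths (0, 0) → (2, 1)) × (paths (2, 1) → (19, 4)) = C(3, 2) · C(20, 17) = 3 · 1140 = 3420. Avoidance count = 8855 − 3420 = 5435.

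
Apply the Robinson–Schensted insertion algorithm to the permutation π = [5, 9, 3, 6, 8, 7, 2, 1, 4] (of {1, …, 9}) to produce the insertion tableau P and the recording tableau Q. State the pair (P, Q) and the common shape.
P = [1, 4, 7] / [2, 6] / [3, 8] / [5] / [9];  Q = [1, 2, 5] / [3, 4] / [6, 9] / [7] / [8];  common shape = (3, 2, 2, 1, 1)

Row-insert the values π_1, π_2, … into P one at a time, bumping the leftmost entry strictly greater than the inserted value down to the next row. The recording tableau Q records, in position (i, j), the step at which that cell was added to P.
  Insert 5 (step 1): P = [5];  Q = [1]
  Insert 9 (step 2): P = [5, 9];  Q = [1, 2]
  Insert 3 (step 3): P = [3, 9] / [5];  Q = [1, 2] / [3]
  Insert 6 (step 4): P = [3, 6] / [5, 9];  Q = [1, 2] / [3, 4]
  Insert 8 (step 5): P = [3, 6, 8] / [5, 9];  Q = [1, 2, 5] / [3, 4]
  Insert 7 (step 6): P = [3, 6, 7] / [5, 8] / [9];  Q = [1, 2, 5] / [3, 4] / [6]
  Insert 2 (step 7): P = [2, 6, 7] / [3, 8] / [5] / [9];  Q = [1, 2, 5] / [3, 4] / [6] / [7]
  Insert 1 (step 8): P = [1, 6, 7] / [2, 8] / [3] / [5] / [9];  Q = [1, 2, 5] / [3, 4] / [6] / [7] / [8]
  Insert 4 (step 9): P = [1, 4, 7] / [2, 6] / [3, 8] / [5] / [9];  Q = [1, 2, 5] / [3, 4] / [6, 9] / [7] / [8]
Final shape: (3, 2, 2, 1, 1).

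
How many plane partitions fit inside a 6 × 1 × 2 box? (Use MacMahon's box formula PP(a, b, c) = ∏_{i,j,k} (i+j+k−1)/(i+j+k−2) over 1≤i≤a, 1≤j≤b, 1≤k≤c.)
PP(6, 1, 2) = 28

Evaluate the triple product over i = 1..6, j = 1..1, k = 1..2. The factors are (2/1) · (3/2) · (3/2) · (4/3) · (4/3) · (5/4) · (5/4) · (6/5) · … (12 factors total). The numerators and denominators telescope so the product is an integer; carrying out the multiplication exactly gives PP(6, 1, 2) = 28.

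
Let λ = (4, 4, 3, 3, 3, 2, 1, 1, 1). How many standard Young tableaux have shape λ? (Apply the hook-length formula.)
# SYT of shape (4, 4, 3, 3, 3, 2, 1, 1, 1) = 465585120

Hook-length formula: f^λ = n! / Π hook(c), product over all cells c of the Young diagram. For λ = (4, 4, 3, 3, 3, 2, 1, 1, 1), n = 22 boxes. Hook lengths by row (left-to-right, top-to-bottom): [12, 8, 6, 2]; [11, 7, 5, 1]; [9, 5, 3]; [8, 4, 2]; [7, 3, 1]; [5, 1]; [3]; [2]; [1]. Product of hooks = 2414168064000. So f^λ = 22! / 2414168064000 = 1124000727777607680000 / 2414168064000 = 465585120.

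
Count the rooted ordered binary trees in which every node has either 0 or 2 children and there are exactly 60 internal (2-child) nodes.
C_60 = 1583850964596120042686772779038896

These full binary trees are counted by the Catalan number C_n = (1/(n + 1)) · C(2n, n). For n = 60: C_60 = (1/61) · C(120, 60) = 96614908840363322603893139521372656/61 = 1583850964596120042686772779038896.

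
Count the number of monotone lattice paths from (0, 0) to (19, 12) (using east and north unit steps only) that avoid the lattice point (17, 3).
Number of paths = 141057825

Total paths from (0, 0) to (19, 12): C(31, 19) = 141120525. Paths through (17, 3): (paths (0, 0) → (17, 3)) × (paths (17, 3) → (19, 12)) = C(20, 17) · C(11, 2) = 1140 · 55 = 62700. Avoidance count = 141120525 − 62700 = 141057825.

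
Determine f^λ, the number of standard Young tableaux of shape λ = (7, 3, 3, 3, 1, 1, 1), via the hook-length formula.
# SYT of shape (7, 3, 3, 3, 1, 1, 1) = 18653250

Hook-length formula: f^λ = n! / Π hook(c), product over all cells c of the Young diagram. For λ = (7, 3, 3, 3, 1, 1, 1), n = 19 boxes. Hook lengths by row (left-to-right, top-to-bottom): [13, 9, 8, 4, 3, 2, 1]; [8, 4, 3]; [7, 3, 2]; [6, 2, 1]; [3]; [2]; [1]. Product of hooks = 6521389056. So f^λ = 19! / 6521389056 = 121645100408832000 / 6521389056 = 18653250.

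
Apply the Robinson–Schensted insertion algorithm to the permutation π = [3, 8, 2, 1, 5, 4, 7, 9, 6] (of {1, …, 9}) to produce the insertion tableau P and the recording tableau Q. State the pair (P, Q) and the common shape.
P = [1, 4, 6, 9] / [2, 5, 7] / [3, 8];  Q = [1, 2, 7, 8] / [3, 5, 9] / [4, 6];  common shape = (4, 3, 2)

Row-insert the values π_1, π_2, … into P one at a time, bumping the leftmost entry strictly greater than the inserted value down to the next row. The recording tableau Q records, in position (i, j), the step at which that cell was added to P.
  Insert 3 (step 1): P = [3];  Q = [1]
  Insert 8 (step 2): P = [3, 8];  Q = [1, 2]
  Insert 2 (step 3): P = [2, 8] / [3];  Q = [1, 2] / [3]
  Insert 1 (step 4): P = [1, 8] / [2] / [3];  Q = [1, 2] / [3] / [4]
  Insert 5 (step 5): P = [1, 5] / [2, 8] / [3];  Q = [1, 2] / [3, 5] / [4]
  Insert 4 (step 6): P = [1, 4] / [2, 5] / [3, 8];  Q = [1, 2] / [3, 5] / [4, 6]
  Insert 7 (step 7): P = [1, 4, 7] / [2, 5] / [3, 8];  Q = [1, 2, 7] / [3, 5] / [4, 6]
  Insert 9 (step 8): P = [1, 4, 7, 9] / [2, 5] / [3, 8];  Q = [1, 2, 7, 8] / [3, 5] / [4, 6]
  Insert 6 (step 9): P = [1, 4, 6, 9] / [2, 5, 7] / [3, 8];  Q = [1, 2, 7, 8] / [3, 5, 9] / [4, 6]
Final shape: (4, 3, 2).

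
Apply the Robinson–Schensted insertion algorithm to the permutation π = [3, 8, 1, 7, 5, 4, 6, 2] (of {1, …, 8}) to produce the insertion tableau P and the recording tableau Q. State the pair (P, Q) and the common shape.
P = [1, 2, 6] / [3, 4] / [5] / [7] / [8];  Q = [1, 2, 7] / [3, 4] / [5] / [6] / [8];  common shape = (3, 2, 1, 1, 1)

Row-insert the values π_1, π_2, … into P one at a time, bumping the leftmost entry strictly greater than the inserted value down to the next row. The recording tableau Q records, in position (i, j), the step at which that cell was added to P.
  Insert 3 (step 1): P = [3];  Q = [1]
  Insert 8 (step 2): P = [3, 8];  Q = [1, 2]
  Insert 1 (step 3): P = [1, 8] / [3];  Q = [1, 2] / [3]
  Insert 7 (step 4): P = [1, 7] / [3, 8];  Q = [1, 2] / [3, 4]
  Insert 5 (step 5): P = [1, 5] / [3, 7] / [8];  Q = [1, 2] / [3, 4] / [5]
  Insert 4 (step 6): P = [1, 4] / [3, 5] / [7] / [8];  Q = [1, 2] / [3, 4] / [5] / [6]
  Insert 6 (step 7): P = [1, 4, 6] / [3, 5] / [7] / [8];  Q = [1, 2, 7] / [3, 4] / [5] / [6]
  Insert 2 (step 8): P = [1, 2, 6] / [3, 4] / [5] / [7] / [8];  Q = [1, 2, 7] / [3, 4] / [5] / [6] / [8]
Final shape: (3, 2, 1, 1, 1).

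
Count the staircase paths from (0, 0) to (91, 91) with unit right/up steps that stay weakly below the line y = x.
C_91 = 3935312233584004685417853572763349509774031680023800

These NE paths below the diagonal are counted by the Catalan number C_n = (1/(n + 1)) · C(2n, n). For n = 91: C_91 = (1/92) · C(182, 91) = 362048725489728431058442528694228154899210914562189600/92 = 3935312233584004685417853572763349509774031680023800.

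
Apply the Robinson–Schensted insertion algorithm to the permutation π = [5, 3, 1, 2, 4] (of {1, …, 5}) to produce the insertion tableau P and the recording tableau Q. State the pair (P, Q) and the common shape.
P = [1, 2, 4] / [3] / [5];  Q = [1, 4, 5] / [2] / [3];  common shape = (3, 1, 1)

Row-insert the values π_1, π_2, … into P one at a time, bumping the leftmost entry strictly greater than the inserted value down to the next row. The recording tableau Q records, in position (i, j), the step at which that cell was added to P.
  Insert 5 (step 1): P = [5];  Q = [1]
  Insert 3 (step 2): P = [3] / [5];  Q = [1] / [2]
  Insert 1 (step 3): P = [1] / [3] / [5];  Q = [1] / [2] / [3]
  Insert 2 (step 4): P = [1, 2] / [3] / [5];  Q = [1, 4] / [2] / [3]
  Insert 4 (step 5): P = [1, 2, 4] / [3] / [5];  Q = [1, 4, 5] / [2] / [3]
Final shape: (3, 1, 1).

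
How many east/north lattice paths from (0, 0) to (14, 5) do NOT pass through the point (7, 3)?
Number of paths = 7308

Total paths from (0, 0) to (14, 5): C(19, 14) = 11628. Paths through (7, 3): (paths (0, 0) → (7, 3)) × (paths (7, 3) → (14, 5)) = C(10, 7) · C(9, 7) = 120 · 36 = 4320. Avoidance count = 11628 − 4320 = 7308.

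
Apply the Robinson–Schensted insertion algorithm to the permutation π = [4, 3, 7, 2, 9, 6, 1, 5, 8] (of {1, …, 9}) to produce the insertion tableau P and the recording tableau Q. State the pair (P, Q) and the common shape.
P = [1, 5, 8] / [2, 6, 9] / [3, 7] / [4];  Q = [1, 3, 5] / [2, 6, 9] / [4, 8] / [7];  common shape = (3, 3, 2, 1)

Row-insert the values π_1, π_2, … into P one at a time, bumping the leftmost entry strictly greater than the inserted value down to the next row. The recording tableau Q records, in position (i, j), the step at which that cell was added to P.
  Insert 4 (step 1): P = [4];  Q = [1]
  Insert 3 (step 2): P = [3] / [4];  Q = [1] / [2]
  Insert 7 (step 3): P = [3, 7] / [4];  Q = [1, 3] / [2]
  Insert 2 (step 4): P = [2, 7] / [3] / [4];  Q = [1, 3] / [2] / [4]
  Insert 9 (step 5): P = [2, 7, 9] / [3] / [4];  Q = [1, 3, 5] / [2] / [4]
  Insert 6 (step 6): P = [2, 6, 9] / [3, 7] / [4];  Q = [1, 3, 5] / [2, 6] / [4]
  Insert 1 (step 7): P = [1, 6, 9] / [2, 7] / [3] / [4];  Q = [1, 3, 5] / [2, 6] / [4] / [7]
  Insert 5 (step 8): P = [1, 5, 9] / [2, 6] / [3, 7] / [4];  Q = [1, 3, 5] / [2, 6] / [4, 8] / [7]
  Insert 8 (step 9): P = [1, 5, 8] / [2, 6, 9] / [3, 7] / [4];  Q = [1, 3, 5] / [2, 6, 9] / [4, 8] / [7]
Final shape: (3, 3, 2, 1).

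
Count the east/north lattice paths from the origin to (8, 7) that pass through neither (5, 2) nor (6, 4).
Number of paths = 3789

Inclusion–exclusion. Total paths: C(15, 8) = 6435. Through P₁: C(7, 5)·C(8, 3) = 1176. Through P₂: C(10, 6)·C(5, 2) = 2100. Since P₁ is strictly southwest of P₂, a monotone path through both must visit P₁ then P₂; paths through both = C(7, 5)·C(3, 1)·C(5, 2) = 630. Avoid both = 6435 − 1176 − 2100 + 630 = 3789.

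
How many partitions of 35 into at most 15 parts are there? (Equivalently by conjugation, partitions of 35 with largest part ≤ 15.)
p(35, parts ≤ 15) = 12801

Use the recurrence p(n, m) = p(n, m−1) + p(n−m, m): either the largest part is < m (count p(n, m−1)) or the largest part is exactly m (remove one copy of m, count p(n−m, m)). With p(0, ·) = 1 this gives p(35, parts ≤ 15) = 12801. (By conjugating Young diagrams, this also counts partitions of 35 into at most 15 parts.)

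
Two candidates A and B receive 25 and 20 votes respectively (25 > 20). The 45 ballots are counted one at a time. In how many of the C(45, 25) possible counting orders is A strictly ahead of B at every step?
Strict-lead orderings = 352207870014

Total orderings of the 45 votes with 25 for A: C(45, 25) = 3169870830126. By the Bertrand ballot formula (Cycle Lemma / reflection principle), the number of orderings in which A is strictly ahead of B throughout is (p − q)/(p + q) · C(p + q, p) = (25 − 20)/(25 + 20) · 3169870830126 = 352207870014.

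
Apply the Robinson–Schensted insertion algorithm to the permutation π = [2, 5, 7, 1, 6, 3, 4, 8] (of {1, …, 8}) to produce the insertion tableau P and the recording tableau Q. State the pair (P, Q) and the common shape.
P = [1, 3, 4, 8] / [2, 5, 6] / [7];  Q = [1, 2, 3, 8] / [4, 5, 7] / [6];  common shape = (4, 3, 1)

Row-insert the values π_1, π_2, … into P one at a time, bumping the leftmost entry strictly greater than the inserted value down to the next row. The recording tableau Q records, in position (i, j), the step at which that cell was added to P.
  Insert 2 (step 1): P = [2];  Q = [1]
  Insert 5 (step 2): P = [2, 5];  Q = [1, 2]
  Insert 7 (step 3): P = [2, 5, 7];  Q = [1, 2, 3]
  Insert 1 (step 4): P = [1, 5, 7] / [2];  Q = [1, 2, 3] / [4]
  Insert 6 (step 5): P = [1, 5, 6] / [2, 7];  Q = [1, 2, 3] / [4, 5]
  Insert 3 (step 6): P = [1, 3, 6] / [2, 5] / [7];  Q = [1, 2, 3] / [4, 5] / [6]
  Insert 4 (step 7): P = [1, 3, 4] / [2, 5, 6] / [7];  Q = [1, 2, 3] / [4, 5, 7] / [6]
  Insert 8 (step 8): P = [1, 3, 4, 8] / [2, 5, 6] / [7];  Q = [1, 2, 3, 8] / [4, 5, 7] / [6]
Final shape: (4, 3, 1).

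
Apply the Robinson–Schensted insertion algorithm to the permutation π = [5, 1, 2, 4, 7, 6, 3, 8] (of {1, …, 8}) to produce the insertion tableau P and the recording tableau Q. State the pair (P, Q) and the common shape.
P = [1, 2, 3, 6, 8] / [4, 7] / [5];  Q = [1, 3, 4, 5, 8] / [2, 6] / [7];  common shape = (5, 2, 1)

Row-insert the values π_1, π_2, … into P one at a time, bumping the leftmost entry strictly greater than the inserted value down to the next row. The recording tableau Q records, in position (i, j), the step at which that cell was added to P.
  Insert 5 (step 1): P = [5];  Q = [1]
  Insert 1 (step 2): P = [1] / [5];  Q = [1] / [2]
  Insert 2 (step 3): P = [1, 2] / [5];  Q = [1, 3] / [2]
  Insert 4 (step 4): P = [1, 2, 4] / [5];  Q = [1, 3, 4] / [2]
  Insert 7 (step 5): P = [1, 2, 4, 7] / [5];  Q = [1, 3, 4, 5] / [2]
  Insert 6 (step 6): P = [1, 2, 4, 6] / [5, 7];  Q = [1, 3, 4, 5] / [2, 6]
  Insert 3 (step 7): P = [1, 2, 3, 6] / [4, 7] / [5];  Q = [1, 3, 4, 5] / [2, 6] / [7]
  Insert 8 (step 8): P = [1, 2, 3, 6, 8] / [4, 7] / [5];  Q = [1, 3, 4, 5, 8] / [2, 6] / [7]
Final shape: (5, 2, 1).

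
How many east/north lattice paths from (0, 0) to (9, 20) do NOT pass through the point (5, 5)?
Number of paths = 9038253

Total paths from (0, 0) to (9, 20): C(29, 9) = 10015005. Paths through (5, 5): (paths (0, 0) → (5, 5)) × (paths (5, 5) → (9, 20)) = C(10, 5) · C(19, 4) = 252 · 3876 = 976752. Avoidance count = 10015005 − 976752 = 9038253.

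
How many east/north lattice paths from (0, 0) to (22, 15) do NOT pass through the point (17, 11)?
Number of paths = 6658453080

Total paths from (0, 0) to (22, 15): C(37, 22) = 9364199760. Paths through (17, 11): (paths (0, 0) → (17, 11)) × (paths (17, 11) → (22, 15)) = C(28, 17) · C(9, 5) = 21474180 · 126 = 2705746680. Avoidance count = 9364199760 − 2705746680 = 6658453080.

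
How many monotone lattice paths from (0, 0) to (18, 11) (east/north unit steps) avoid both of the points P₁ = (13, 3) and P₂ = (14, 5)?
Number of paths = 31787490

Inclusion–exclusion. Total paths: C(29, 18) = 34597290. Through P₁: C(16, 13)·C(13, 5) = 720720. Through P₂: C(19, 14)·C(10, 4) = 2441880. Since P₁ is strictly southwest of P₂, a monotone path through both must visit P₁ then P₂; paths through both = C(16, 13)·C(3, 1)·C(10, 4) = 352800. Avoid both = 34597290 − 720720 − 2441880 + 352800 = 31787490.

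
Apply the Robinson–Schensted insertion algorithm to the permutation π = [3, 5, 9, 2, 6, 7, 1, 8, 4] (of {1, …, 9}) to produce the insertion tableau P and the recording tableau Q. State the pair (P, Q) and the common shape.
P = [1, 4, 6, 7, 8] / [2, 5] / [3, 9];  Q = [1, 2, 3, 6, 8] / [4, 5] / [7, 9];  common shape = (5, 2, 2)

Row-insert the values π_1, π_2, … into P one at a time, bumping the leftmost entry strictly greater than the inserted value down to the next row. The recording tableau Q records, in position (i, j), the step at which that cell was added to P.
  Insert 3 (step 1): P = [3];  Q = [1]
  Insert 5 (step 2): P = [3, 5];  Q = [1, 2]
  Insert 9 (step 3): P = [3, 5, 9];  Q = [1, 2, 3]
  Insert 2 (step 4): P = [2, 5, 9] / [3];  Q = [1, 2, 3] / [4]
  Insert 6 (step 5): P = [2, 5, 6] / [3, 9];  Q = [1, 2, 3] / [4, 5]
  Insert 7 (step 6): P = [2, 5, 6, 7] / [3, 9];  Q = [1, 2, 3, 6] / [4, 5]
  Insert 1 (step 7): P = [1, 5, 6, 7] / [2, 9] / [3];  Q = [1, 2, 3, 6] / [4, 5] / [7]
  Insert 8 (step 8): P = [1, 5, 6, 7, 8] / [2, 9] / [3];  Q = [1, 2, 3, 6, 8] / [4, 5] / [7]
  Insert 4 (step 9): P = [1, 4, 6, 7, 8] / [2, 5] / [3, 9];  Q = [1, 2, 3, 6, 8] / [4, 5] / [7, 9]
Final shape: (5, 2, 2).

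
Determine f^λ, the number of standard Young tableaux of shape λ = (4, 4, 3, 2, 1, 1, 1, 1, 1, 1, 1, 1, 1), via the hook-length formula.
# SYT of shape (4, 4, 3, 2, 1, 1, 1, 1, 1, 1, 1, 1, 1) = 41783280

Hook-length formula: f^λ = n! / Π hook(c), product over all cells c of the Young diagram. For λ = (4, 4, 3, 2, 1, 1, 1, 1, 1, 1, 1, 1, 1), n = 22 boxes. Hook lengths by row (left-to-right, top-to-bottom): [16, 6, 4, 2]; [15, 5, 3, 1]; [13, 3, 1]; [11, 1]; [9]; [8]; [7]; [6]; [5]; [4]; [3]; [2]; [1]. Product of hooks = 26900729856000. So f^λ = 22! / 26900729856000 = 1124000727777607680000 / 26900729856000 = 41783280.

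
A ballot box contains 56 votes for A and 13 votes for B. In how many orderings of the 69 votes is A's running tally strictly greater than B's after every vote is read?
Strict-lead orderings = 24086700136504

Total orderings of the 69 votes with 56 for A: C(69, 56) = 38650751381832. By the Bertrand ballot formula (Cycle Lemma / reflection principle), the number of orderings in which A is strictly ahead of B throughout is (p − q)/(p + q) · C(p + q, p) = (56 − 13)/(56 + 13) · 38650751381832 = 24086700136504.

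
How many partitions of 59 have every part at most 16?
p(59, parts ≤ 16) = 536827

Use the recurrence p(n, m) = p(n, m−1) + p(n−m, m): either the largest part is < m (count p(n, m−1)) or the largest part is exactly m (remove one copy of m, count p(n−m, m)). With p(0, ·) = 1 this gives p(59, parts ≤ 16) = 536827. (By conjugating Young diagrams, this also counts partitions of 59 into at most 16 parts.)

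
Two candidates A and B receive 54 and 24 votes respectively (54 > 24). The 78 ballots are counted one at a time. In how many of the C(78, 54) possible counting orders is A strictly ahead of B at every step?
Strict-lead orderings = 30409802841532845500

Total orderings of the 78 votes with 54 for A: C(78, 54) = 79065487387985398300. By the Bertrand ballot formula (Cycle Lemma / reflection principle), the number of orderings in which A is strictly ahead of B throughout is (p − q)/(p + q) · C(p + q, p) = (54 − 24)/(54 + 24) · 79065487387985398300 = 30409802841532845500.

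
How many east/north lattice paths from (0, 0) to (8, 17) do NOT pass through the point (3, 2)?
Number of paths = 926535

Total paths from (0, 0) to (8, 17): C(25, 8) = 1081575. Paths through (3, 2): (paths (0, 0) → (3, 2)) × (paths (3, 2) → (8, 17)) = C(5, 3) · C(20, 5) = 10 · 15504 = 155040. Avoidance count = 1081575 − 155040 = 926535.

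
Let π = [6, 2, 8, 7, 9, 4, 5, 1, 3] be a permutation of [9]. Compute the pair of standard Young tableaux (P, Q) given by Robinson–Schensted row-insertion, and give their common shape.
P = [1, 3, 5] / [2, 4, 9] / [6, 7] / [8];  Q = [1, 3, 5] / [2, 4, 7] / [6, 9] / [8];  common shape = (3, 3, 2, 1)

Row-insert the values π_1, π_2, … into P one at a time, bumping the leftmost entry strictly greater than the inserted value down to the next row. The recording tableau Q records, in position (i, j), the step at which that cell was added to P.
  Insert 6 (step 1): P = [6];  Q = [1]
  Insert 2 (step 2): P = [2] / [6];  Q = [1] / [2]
  Insert 8 (step 3): P = [2, 8] / [6];  Q = [1, 3] / [2]
  Insert 7 (step 4): P = [2, 7] / [6, 8];  Q = [1, 3] / [2, 4]
  Insert 9 (step 5): P = [2, 7, 9] / [6, 8];  Q = [1, 3, 5] / [2, 4]
  Insert 4 (step 6): P = [2, 4, 9] / [6, 7] / [8];  Q = [1, 3, 5] / [2, 4] / [6]
  Insert 5 (step 7): P = [2, 4, 5] / [6, 7, 9] / [8];  Q = [1, 3, 5] / [2, 4, 7] / [6]
  Insert 1 (step 8): P = [1, 4, 5] / [2, 7, 9] / [6] / [8];  Q = [1, 3, 5] / [2, 4, 7] / [6] / [8]
  Insert 3 (step 9): P = [1, 3, 5] / [2, 4, 9] / [6, 7] / [8];  Q = [1, 3, 5] / [2, 4, 7] / [6, 9] / [8]
Final shape: (3, 3, 2, 1).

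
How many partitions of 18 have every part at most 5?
p(18, parts ≤ 5) = 141

Use the recurrence p(n, m) = p(n, m−1) + p(n−m, m): either the largest part is < m (count p(n, m−1)) or the largest part is exactly m (remove one copy of m, count p(n−m, m)). With p(0, ·) = 1 this gives p(18, parts ≤ 5) = 141. (By conjugating Young diagrams, this also counts partitions of 18 into at most 5 parts.)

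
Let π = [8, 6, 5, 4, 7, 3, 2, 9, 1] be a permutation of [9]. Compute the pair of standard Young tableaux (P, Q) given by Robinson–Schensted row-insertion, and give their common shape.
P = [1, 7, 9] / [2] / [3] / [4] / [5] / [6] / [8];  Q = [1, 5, 8] / [2] / [3] / [4] / [6] / [7] / [9];  common shape = (3, 1, 1, 1, 1, 1, 1)

Row-insert the values π_1, π_2, … into P one at a time, bumping the leftmost entry strictly greater than the inserted value down to the next row. The recording tableau Q records, in position (i, j), the step at which that cell was added to P.
  Insert 8 (step 1): P = [8];  Q = [1]
  Insert 6 (step 2): P = [6] / [8];  Q = [1] / [2]
  Insert 5 (step 3): P = [5] / [6] / [8];  Q = [1] / [2] / [3]
  Insert 4 (step 4): P = [4] / [5] / [6] / [8];  Q = [1] / [2] / [3] / [4]
  Insert 7 (step 5): P = [4, 7] / [5] / [6] / [8];  Q = [1, 5] / [2] / [3] / [4]
  Insert 3 (step 6): P = [3, 7] / [4] / [5] / [6] / [8];  Q = [1, 5] / [2] / [3] / [4] / [6]
  Insert 2 (step 7): P = [2, 7] / [3] / [4] / [5] / [6] / [8];  Q = [1, 5] / [2] / [3] / [4] / [6] / [7]
  Insert 9 (step 8): P = [2, 7, 9] / [3] / [4] / [5] / [6] / [8];  Q = [1, 5, 8] / [2] / [3] / [4] / [6] / [7]
  Insert 1 (step 9): P = [1, 7, 9] / [2] / [3] / [4] / [5] / [6] / [8];  Q = [1, 5, 8] / [2] / [3] / [4] / [6] / [7] / [9]
Final shape: (3, 1, 1, 1, 1, 1, 1).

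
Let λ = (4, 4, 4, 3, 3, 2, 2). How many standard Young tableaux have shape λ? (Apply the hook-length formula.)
# SYT of shape (4, 4, 4, 3, 3, 2, 2) = 298750452

Hook-length formula: f^λ = n! / Π hook(c), product over all cells c of the Young diagram. For λ = (4, 4, 4, 3, 3, 2, 2), n = 22 boxes. Hook lengths by row (left-to-right, top-to-bottom): [10, 9, 6, 3]; [9, 8, 5, 2]; [8, 7, 4, 1]; [6, 5, 2]; [5, 4, 1]; [3, 2]; [2, 1]. Product of hooks = 3762339840000. So f^λ = 22! / 3762339840000 = 1124000727777607680000 / 3762339840000 = 298750452.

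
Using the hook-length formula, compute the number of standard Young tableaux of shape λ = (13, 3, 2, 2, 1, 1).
# SYT of shape (13, 3, 2, 2, 1, 1) = 42678636

Hook-length formula: f^λ = n! / Π hook(c), product over all cells c of the Young diagram. For λ = (13, 3, 2, 2, 1, 1), n = 22 boxes. Hook lengths by row (left-to-right, top-to-bottom): [18, 15, 12, 10, 9, 8, 7, 6, 5, 4, 3, 2, 1]; [7, 4, 1]; [5, 2]; [4, 1]; [2]; [1]. Product of hooks = 26336378880000. So f^λ = 22! / 26336378880000 = 1124000727777607680000 / 26336378880000 = 42678636.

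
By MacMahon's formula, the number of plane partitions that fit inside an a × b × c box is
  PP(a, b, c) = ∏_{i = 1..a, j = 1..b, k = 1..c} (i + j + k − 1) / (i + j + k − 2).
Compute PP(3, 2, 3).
PP(3, 2, 3) = 175

Evaluate the triple product over i = 1..3, j = 1..2, k = 1..3. The factors are (2/1) · (3/2) · (4/3) · (3/2) · (4/3) · (5/4) · (3/2) · (4/3) · … (18 factors total). The numerators and denominators telescope so the product is an integer; carrying out the multiplication exactly gives PP(3, 2, 3) = 175.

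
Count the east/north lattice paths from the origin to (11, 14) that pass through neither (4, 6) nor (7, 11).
Number of paths = 2403810

Inclusion–exclusion. Total paths: C(25, 11) = 4457400. Through P₁: C(10, 4)·C(15, 7) = 1351350. Through P₂: C(18, 7)·C(7, 4) = 1113840. Since P₁ is strictly southwest of P₂, a monotone path through both must visit P₁ then P₂; paths through both = C(10, 4)·C(8, 3)·C(7, 4) = 411600. Avoid both = 4457400 − 1351350 − 1113840 + 411600 = 2403810.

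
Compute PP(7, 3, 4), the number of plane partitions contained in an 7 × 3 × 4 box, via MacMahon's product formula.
PP(7, 3, 4) = 1557270

Evaluate the triple product over i = 1..7, j = 1..3, k = 1..4. The factors are (2/1) · (3/2) · (4/3) · (5/4) · (3/2) · (4/3) · (5/4) · (6/5) · … (84 factors total). The numerators and denominators telescope so the product is an integer; carrying out the multiplication exactly gives PP(7, 3, 4) = 1557270.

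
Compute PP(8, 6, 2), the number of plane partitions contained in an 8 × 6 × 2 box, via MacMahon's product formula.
PP(8, 6, 2) = 2147145

Evaluate the triple product over i = 1..8, j = 1..6, k = 1..2. The factors are (2/1) · (3/2) · (3/2) · (4/3) · (4/3) · (5/4) · (5/4) · (6/5) · … (96 factors total). The numerators and denominators telescope so the product is an integer; carrying out the multiplication exactly gives PP(8, 6, 2) = 2147145.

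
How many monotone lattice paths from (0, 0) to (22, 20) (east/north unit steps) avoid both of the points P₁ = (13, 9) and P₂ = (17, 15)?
Number of paths = 314006285180

Inclusion–exclusion. Total paths: C(42, 22) = 513791607420. Through P₁: C(22, 13)·C(20, 9) = 83546663200. Through P₂: C(32, 17)·C(10, 5) = 142562125440. Since P₁ is strictly southwest of P₂, a monotone path through both must visit P₁ then P₂; paths through both = C(22, 13)·C(10, 4)·C(10, 5) = 26323466400. Avoid both = 513791607420 − 83546663200 − 142562125440 + 26323466400 = 314006285180.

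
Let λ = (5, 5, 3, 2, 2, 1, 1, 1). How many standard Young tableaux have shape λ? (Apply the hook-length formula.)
# SYT of shape (5, 5, 3, 2, 2, 1, 1, 1) = 119041650

Hook-length formula: f^λ = n! / Π hook(c), product over all cells c of the Young diagram. For λ = (5, 5, 3, 2, 2, 1, 1, 1), n = 20 boxes. Hook lengths by row (left-to-right, top-to-bottom): [12, 8, 5, 3, 2]; [11, 7, 4, 2, 1]; [8, 4, 1]; [6, 2]; [5, 1]; [3]; [2]; [1]. Product of hooks = 20437401600. So f^λ = 20! / 20437401600 = 2432902008176640000 / 20437401600 = 119041650.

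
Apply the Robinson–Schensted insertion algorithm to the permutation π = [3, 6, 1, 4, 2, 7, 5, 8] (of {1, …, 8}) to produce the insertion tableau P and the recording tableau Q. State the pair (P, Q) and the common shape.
P = [1, 2, 5, 8] / [3, 4, 7] / [6];  Q = [1, 2, 6, 8] / [3, 4, 7] / [5];  common shape = (4, 3, 1)

Row-insert the values π_1, π_2, … into P one at a time, bumping the leftmost entry strictly greater than the inserted value down to the next row. The recording tableau Q records, in position (i, j), the step at which that cell was added to P.
  Insert 3 (step 1): P = [3];  Q = [1]
  Insert 6 (step 2): P = [3, 6];  Q = [1, 2]
  Insert 1 (step 3): P = [1, 6] / [3];  Q = [1, 2] / [3]
  Insert 4 (step 4): P = [1, 4] / [3, 6];  Q = [1, 2] / [3, 4]
  Insert 2 (step 5): P = [1, 2] / [3, 4] / [6];  Q = [1, 2] / [3, 4] / [5]
  Insert 7 (step 6): P = [1, 2, 7] / [3, 4] / [6];  Q = [1, 2, 6] / [3, 4] / [5]
  Insert 5 (step 7): P = [1, 2, 5] / [3, 4, 7] / [6];  Q = [1, 2, 6] / [3, 4, 7] / [5]
  Insert 8 (step 8): P = [1, 2, 5, 8] / [3, 4, 7] / [6];  Q = [1, 2, 6, 8] / [3, 4, 7] / [5]
Final shape: (4, 3, 1).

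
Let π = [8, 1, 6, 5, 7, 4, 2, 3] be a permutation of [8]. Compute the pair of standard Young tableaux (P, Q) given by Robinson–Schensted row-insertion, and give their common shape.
P = [1, 2, 3] / [4, 7] / [5] / [6] / [8];  Q = [1, 3, 5] / [2, 8] / [4] / [6] / [7];  common shape = (3, 2, 1, 1, 1)

Row-insert the values π_1, π_2, … into P one at a time, bumping the leftmost entry strictly greater than the inserted value down to the next row. The recording tableau Q records, in position (i, j), the step at which that cell was added to P.
  Insert 8 (step 1): P = [8];  Q = [1]
  Insert 1 (step 2): P = [1] / [8];  Q = [1] / [2]
  Insert 6 (step 3): P = [1, 6] / [8];  Q = [1, 3] / [2]
  Insert 5 (step 4): P = [1, 5] / [6] / [8];  Q = [1, 3] / [2] / [4]
  Insert 7 (step 5): P = [1, 5, 7] / [6] / [8];  Q = [1, 3, 5] / [2] / [4]
  Insert 4 (step 6): P = [1, 4, 7] / [5] / [6] / [8];  Q = [1, 3, 5] / [2] / [4] / [6]
  Insert 2 (step 7): P = [1, 2, 7] / [4] / [5] / [6] / [8];  Q = [1, 3, 5] / [2] / [4] / [6] / [7]
  Insert 3 (step 8): P = [1, 2, 3] / [4, 7] / [5] / [6] / [8];  Q = [1, 3, 5] / [2, 8] / [4] / [6] / [7]
Final shape: (3, 2, 1, 1, 1).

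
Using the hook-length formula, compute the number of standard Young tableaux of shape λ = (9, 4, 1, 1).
# SYT of shape (9, 4, 1, 1) = 25025

Hook-length formula: f^λ = n! / Π hook(c), product over all cells c of the Young diagram. For λ = (9, 4, 1, 1), n = 15 boxes. Hook lengths by row (left-to-right, top-to-bottom): [12, 9, 8, 7, 5, 4, 3, 2, 1]; [6, 3, 2, 1]; [2]; [1]. Product of hooks = 52254720. So f^λ = 15! / 52254720 = 1307674368000 / 52254720 = 25025.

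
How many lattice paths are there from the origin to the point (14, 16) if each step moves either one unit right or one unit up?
Number of paths = 145422675

A monotone lattice path from (0, 0) to (14, 16) consists of 14 east steps and 16 north steps in some order, so it is determined by which 14 of the 30 steps are east. The count is C(30, 14) = 145422675.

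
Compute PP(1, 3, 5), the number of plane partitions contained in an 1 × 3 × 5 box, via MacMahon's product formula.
PP(1, 3, 5) = 56

Evaluate the triple product over i = 1..1, j = 1..3, k = 1..5. The factors are (2/1) · (3/2) · (4/3) · (5/4) · (6/5) · (3/2) · (4/3) · (5/4) · … (15 factors total). The numerators and denominators telescope so the product is an integer; carrying out the multiplication exactly gives PP(1, 3, 5) = 56.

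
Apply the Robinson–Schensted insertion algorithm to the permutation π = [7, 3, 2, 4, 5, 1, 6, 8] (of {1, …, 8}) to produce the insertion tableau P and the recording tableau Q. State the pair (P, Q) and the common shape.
P = [1, 4, 5, 6, 8] / [2] / [3] / [7];  Q = [1, 4, 5, 7, 8] / [2] / [3] / [6];  common shape = (5, 1, 1, 1)

Row-insert the values π_1, π_2, … into P one at a time, bumping the leftmost entry strictly greater than the inserted value down to the next row. The recording tableau Q records, in position (i, j), the step at which that cell was added to P.
  Insert 7 (step 1): P = [7];  Q = [1]
  Insert 3 (step 2): P = [3] / [7];  Q = [1] / [2]
  Insert 2 (step 3): P = [2] / [3] / [7];  Q = [1] / [2] / [3]
  Insert 4 (step 4): P = [2, 4] / [3] / [7];  Q = [1, 4] / [2] / [3]
  Insert 5 (step 5): P = [2, 4, 5] / [3] / [7];  Q = [1, 4, 5] / [2] / [3]
  Insert 1 (step 6): P = [1, 4, 5] / [2] / [3] / [7];  Q = [1, 4, 5] / [2] / [3] / [6]
  Insert 6 (step 7): P = [1, 4, 5, 6] / [2] / [3] / [7];  Q = [1, 4, 5, 7] / [2] / [3] / [6]
  Insert 8 (step 8): P = [1, 4, 5, 6, 8] / [2] / [3] / [7];  Q = [1, 4, 5, 7, 8] / [2] / [3] / [6]
Final shape: (5, 1, 1, 1).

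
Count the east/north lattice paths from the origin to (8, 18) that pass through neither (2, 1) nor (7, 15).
Number of paths = 716794

Inclusion–exclusion. Total paths: C(26, 8) = 1562275. Through P₁: C(3, 2)·C(23, 6) = 302841. Through P₂: C(22, 7)·C(4, 1) = 682176. Since P₁ is strictly southwest of P₂, a monotone path through both must visit P₁ then P₂; paths through both = C(3, 2)·C(19, 5)·C(4, 1) = 139536. Avoid both = 1562275 − 302841 − 682176 + 139536 = 716794.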